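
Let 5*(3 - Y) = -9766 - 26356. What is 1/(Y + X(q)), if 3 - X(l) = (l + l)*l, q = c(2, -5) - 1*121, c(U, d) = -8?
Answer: -5/130258 ≈ -3.8385e-5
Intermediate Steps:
Y = 36137/5 (Y = 3 - (-9766 - 26356)/5 = 3 - ⅕*(-36122) = 3 + 36122/5 = 36137/5 ≈ 7227.4)
q = -129 (q = -8 - 1*121 = -8 - 121 = -129)
X(l) = 3 - 2*l² (X(l) = 3 - (l + l)*l = 3 - 2*l*l = 3 - 2*l²)
1/(Y + X(q)) = 1/(36137/5 + (3 - 2*(-129)²)) = 1/(36137/5 + (3 - 2*16641)) = 1/(36137/5 + (3 - 33282)) = 1/(36137/5 - 33279) = 1/(-130258/5) = -5/130258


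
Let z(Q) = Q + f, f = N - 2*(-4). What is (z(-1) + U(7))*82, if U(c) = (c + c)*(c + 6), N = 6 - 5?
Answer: 15580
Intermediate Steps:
N = 1
f = 9 (f = 1 - 2*(-4) = 1 + 8 = 9)
U(c) = 2*c*(6 + c) (U(c) = (2*c)*(6 + c) = 2*c*(6 + c))
z(Q) = 9 + Q (z(Q) = Q + 9 = 9 + Q)
(z(-1) + U(7))*82 = ((9 - 1) + 2*7*(6 + 7))*82 = (8 + 2*7*13)*82 = (8 + 182)*82 = 190*82 = 15580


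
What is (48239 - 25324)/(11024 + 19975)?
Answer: 22915/30999 ≈ 0.73922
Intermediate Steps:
(48239 - 25324)/(11024 + 19975) = 22915/30999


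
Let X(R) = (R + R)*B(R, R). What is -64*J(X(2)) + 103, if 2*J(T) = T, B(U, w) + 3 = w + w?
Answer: -25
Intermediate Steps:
B(U, w) = -3 + 2*w (B(U, w) = -3 + (w + w) = -3 + 2*w)
X(R) = 2*R*(-3 + 2*R) (X(R) = (R + R)*(-3 + 2*R) = (2*R)*(-3 + 2*R) = 2*R*(-3 + 2*R))
J(T) = T/2
-64*J(X(2)) + 103 = -32*2*2*(-3 + 2*2) + 103 = -32*2*2*(-3 + 4) + 103 = -32*2*2*1 + 103 = -32*4 + 103 = -64*2 + 103 = -128 + 103 = -25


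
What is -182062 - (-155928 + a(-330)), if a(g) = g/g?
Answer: -26135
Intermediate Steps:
a(g) = 1
-182062 - (-155928 + a(-330)) = -182062 - (-155928 + 1) = -182062 - 1*(-155927) = -182062 + 155927 = -26135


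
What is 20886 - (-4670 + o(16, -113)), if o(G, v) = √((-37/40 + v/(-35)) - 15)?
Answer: 25556 - 3*I*√1106/28 ≈ 25556.0 - 3.5632*I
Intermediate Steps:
o(G, v) = √(-637/40 - v/35) (o(G, v) = √((-37*1/40 + v*(-1/35)) - 15) = √((-37/40 - v/35) - 15) = √(-637/40 - v/35))
20886 - (-4670 + o(16, -113)) = 20886 - (-4670 + √(-312130 - 560*(-113))/140) = 20886 - (-4670 + √(-312130 + 63280)/140) = 20886 - (-4670 + √(-248850)/140) = 20886 - (-4670 + (15*I*√1106)/140) = 20886 - (-4670 + 3*I*√1106/28) = 20886 + (4670 - 3*I*√1106/28) = 25556 - 3*I*√1106/28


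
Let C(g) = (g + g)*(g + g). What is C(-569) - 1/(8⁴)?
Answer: 5304500223/4096 ≈ 1.2950e+6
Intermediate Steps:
C(g) = 4*g² (C(g) = (2*g)*(2*g) = 4*g²)
C(-569) - 1/(8⁴) = 4*(-569)² - 1/(8⁴) = 4*323761 - 1/4096 = 1295044 - 1*1/4096 = 1295044 - 1/4096 = 5304500223/4096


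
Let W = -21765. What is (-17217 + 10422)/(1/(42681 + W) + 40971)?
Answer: -142124220/856949437 ≈ -0.16585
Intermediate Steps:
(-17217 + 10422)/(1/(42681 + W) + 40971) = (-17217 + 10422)/(1/(42681 - 21765) + 40971) = -6795/(1/20916 + 40971) = -6795/856949437/20916 = -6795*20916/856949437 = -142124220/856949437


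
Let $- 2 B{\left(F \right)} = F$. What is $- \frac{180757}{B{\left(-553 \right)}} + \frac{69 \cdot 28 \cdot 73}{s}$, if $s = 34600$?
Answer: $- \frac{3107597873}{4783450} \approx -649.66$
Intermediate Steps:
$B{\left(F \right)} = - \frac{F}{2}$
$- \frac{180757}{B{\left(-553 \right)}} + \frac{69 \cdot 28 \cdot 73}{s} = - \frac{180757}{\left(- \frac{1}{2}\right) \left(-553\right)} + \frac{69 \cdot 28 \cdot 73}{34600} = - \frac{180757}{\frac{553}{2}} + 1932 \cdot 73 \cdot \frac{1}{34600} = \left(-180757\right) \frac{2}{553} + 141036 \cdot \frac{1}{34600} = - \frac{361514}{553} + \frac{35259}{8650} = - \frac{3107597873}{4783450}$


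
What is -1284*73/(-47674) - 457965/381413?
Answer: 6958789953/9091741681 ≈ 0.76540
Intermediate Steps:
-1284*73/(-47674) - 457965/381413 = -93732*(-1/47674) - 457965*1/381413 = 46866/23837 - 457965/381413 = 6958789953/9091741681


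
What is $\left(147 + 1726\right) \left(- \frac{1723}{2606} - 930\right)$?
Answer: $- \frac{4542592519}{2606} \approx -1.7431 \cdot 10^{6}$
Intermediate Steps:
$\left(147 + 1726\right) \left(- \frac{1723}{2606} - 930\right) = 1873 \left(\left(-1723\right) \frac{1}{2606} - 930\right) = 1873 \left(- \frac{1723}{2606} - 930\right) = 1873 \left(- \frac{2425303}{2606}\right) = - \frac{4542592519}{2606}$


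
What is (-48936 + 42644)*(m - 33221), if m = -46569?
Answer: 502038680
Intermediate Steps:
(-48936 + 42644)*(m - 33221) = (-48936 + 42644)*(-46569 - 33221) = -6292*(-79790) = 502038680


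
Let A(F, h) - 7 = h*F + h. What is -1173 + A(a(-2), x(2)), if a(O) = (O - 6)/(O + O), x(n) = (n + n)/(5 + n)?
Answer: -8150/7 ≈ -1164.3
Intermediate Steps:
x(n) = 2*n/(5 + n) (x(n) = (2*n)/(5 + n) = 2*n/(5 + n))
a(O) = (-6 + O)/(2*O) (a(O) = (-6 + O)/((2*O)) = (-6 + O)*(1/(2*O)) = (-6 + O)/(2*O))
A(F, h) = 7 + h + F*h (A(F, h) = 7 + (h*F + h) = 7 + (F*h + h) = 7 + (h + F*h) = 7 + h + F*h)
-1173 + A(a(-2), x(2)) = -1173 + (7 + 2*2/(5 + 2) + ((1/2)*(-6 - 2)/(-2))*(2*2/(5 + 2))) = -1173 + (7 + 2*2/7 + ((1/2)*(-1/2)*(-8))*(2*2/7)) = -1173 + (7 + 2*2*(1/7) + 2*(2*2*(1/7))) = -1173 + (7 + 4/7 + 2*(4/7)) = -1173 + (7 + 4/7 + 8/7) = -1173 + 61/7 = -8150/7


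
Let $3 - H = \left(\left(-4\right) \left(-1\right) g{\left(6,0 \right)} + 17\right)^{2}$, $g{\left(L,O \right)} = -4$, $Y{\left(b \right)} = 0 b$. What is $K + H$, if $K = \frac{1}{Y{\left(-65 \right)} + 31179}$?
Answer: $\frac{62359}{31179} \approx 2.0$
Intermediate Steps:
$Y{\left(b \right)} = 0$
$K = \frac{1}{31179}$ ($K = \frac{1}{0 + 31179} = \frac{1}{31179} \approx 3.2073 \cdot 10^{-5}$)
$H = 2$ ($H = 3 - \left(\left(-4\right) \left(-1\right) \left(-4\right) + 17\right)^{2} = 3 - \left(4 \left(-4\right) + 17\right)^{2} = 3 - \left(-16 + 17\right)^{2} = 3 - 1^{2} = 3 - 1 = 2$)
$K + H = \frac{1}{31179} + 2 = \frac{62359}{31179}$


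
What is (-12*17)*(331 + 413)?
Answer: -151776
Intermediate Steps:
(-12*17)*(331 + 413) = -204*744 = -151776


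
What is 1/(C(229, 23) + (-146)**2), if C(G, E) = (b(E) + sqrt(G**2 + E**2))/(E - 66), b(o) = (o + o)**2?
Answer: 19661148/418129492907 + 43*sqrt(52970)/836258985814 ≈ 4.7034e-5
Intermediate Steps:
b(o) = 4*o**2 (b(o) = (2*o)**2 = 4*o**2)
C(G, E) = (sqrt(E**2 + G**2) + 4*E**2)/(-66 + E) (C(G, E) = (4*E**2 + sqrt(G**2 + E**2))/(E - 66) = (4*E**2 + sqrt(E**2 + G**2))/(-66 + E) = (sqrt(E**2 + G**2) + 4*E**2)/(-66 + E))
1/(C(229, 23) + (-146)**2) = 1/((sqrt(23**2 + 229**2) + 4*23**2)/(-66 + 23) + (-146)**2) = 1/((sqrt(529 + 52441) + 4*529)/(-43) + 21316) = 1/(-(sqrt(52970) + 2116)/43 + 21316) = 1/(-(2116 + sqrt(52970))/43 + 21316) = 1/((-2116/43 - sqrt(52970)/43) + 21316) = 1/(914472/43 - sqrt(52970)/43)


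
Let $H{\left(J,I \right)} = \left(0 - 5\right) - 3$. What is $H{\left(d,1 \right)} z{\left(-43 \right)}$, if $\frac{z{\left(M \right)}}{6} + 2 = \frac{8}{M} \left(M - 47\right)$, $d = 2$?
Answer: $- \frac{30432}{43} \approx -707.72$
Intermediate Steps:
$H{\left(J,I \right)} = -8$ ($H{\left(J,I \right)} = -5 - 3 = -8$)
$z{\left(M \right)} = -12 + \frac{48 \left(-47 + M\right)}{M}$ ($z{\left(M \right)} = -12 + 6 \frac{8}{M} \left(M - 47\right) = -12 + 6 \frac{8}{M} \left(-47 + M\right) = -12 + 6 \frac{8 \left(-47 + M\right)}{M} = -12 + \frac{48 \left(-47 + M\right)}{M}$)
$H{\left(d,1 \right)} z{\left(-43 \right)} = - 8 \left(36 - \frac{2256}{-43}\right) = - 8 \left(36 - - \frac{2256}{43}\right) = - 8 \left(36 + \frac{2256}{43}\right) = \left(-8\right) \frac{3804}{43} = - \frac{30432}{43}$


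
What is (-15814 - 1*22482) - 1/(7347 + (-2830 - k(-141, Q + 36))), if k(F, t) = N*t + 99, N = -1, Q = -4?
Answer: -170417201/4450 ≈ -38296.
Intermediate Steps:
k(F, t) = 99 - t (k(F, t) = -t + 99 = 99 - t)
(-15814 - 1*22482) - 1/(7347 + (-2830 - k(-141, Q + 36))) = (-15814 - 1*22482) - 1/(7347 + (-2830 - (99 - (-4 + 36)))) = (-15814 - 22482) - 1/(7347 + (-2830 - (99 - 1*32))) = -38296 - 1/(7347 + (-2830 - (99 - 32))) = -38296 - 1/(7347 + (-2830 - 1*67)) = -38296 - 1/(7347 + (-2830 - 67)) = -38296 - 1/(7347 - 2897) = -38296 - 1/4450 = -170417201/4450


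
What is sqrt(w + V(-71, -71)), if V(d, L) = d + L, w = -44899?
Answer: I*sqrt(45041) ≈ 212.23*I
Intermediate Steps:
V(d, L) = L + d
sqrt(w + V(-71, -71)) = sqrt(-44899 + (-71 - 71)) = sqrt(-44899 - 142) = sqrt(-45041) = I*sqrt(45041)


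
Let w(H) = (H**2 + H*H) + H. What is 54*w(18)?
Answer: 35964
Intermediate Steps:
w(H) = H + 2*H**2 (w(H) = (H**2 + H**2) + H = 2*H**2 + H = H + 2*H**2)
54*w(18) = 54*(18*(1 + 2*18)) = 54*(18*(1 + 36)) = 54*(18*37) = 54*666 = 35964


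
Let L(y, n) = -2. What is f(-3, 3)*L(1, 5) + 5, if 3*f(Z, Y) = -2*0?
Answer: 5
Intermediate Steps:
f(Z, Y) = 0 (f(Z, Y) = (-2*0)/3 = (⅓)*0 = 0)
f(-3, 3)*L(1, 5) + 5 = 0*(-2) + 5 = 0 + 5 = 5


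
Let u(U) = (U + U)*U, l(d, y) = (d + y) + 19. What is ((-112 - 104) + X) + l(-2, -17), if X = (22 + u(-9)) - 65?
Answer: -97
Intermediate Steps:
l(d, y) = 19 + d + y
u(U) = 2*U**2 (u(U) = (2*U)*U = 2*U**2)
X = 119 (X = (22 + 2*(-9)**2) - 65 = (22 + 2*81) - 65 = (22 + 162) - 65 = 184 - 65 = 119)
((-112 - 104) + X) + l(-2, -17) = ((-112 - 104) + 119) + (19 - 2 - 17) = (-216 + 119) + 0 = -97 + 0 = -97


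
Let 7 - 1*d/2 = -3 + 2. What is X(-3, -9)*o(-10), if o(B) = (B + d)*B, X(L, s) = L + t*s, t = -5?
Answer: -2520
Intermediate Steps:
X(L, s) = L - 5*s
d = 16 (d = 14 - 2*(-3 + 2) = 14 - 2*(-1) = 14 + 2 = 16)
o(B) = B*(16 + B) (o(B) = (B + 16)*B = (16 + B)*B = B*(16 + B))
X(-3, -9)*o(-10) = (-3 - 5*(-9))*(-10*(16 - 10)) = (-3 + 45)*(-10*6) = 42*(-60) = -2520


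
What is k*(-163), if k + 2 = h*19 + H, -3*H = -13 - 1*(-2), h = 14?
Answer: -130889/3 ≈ -43630.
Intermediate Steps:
H = 11/3 (H = -(-13 - 1*(-2))/3 = -(-13 + 2)/3 = -1/3*(-11) = 11/3 ≈ 3.6667)
k = 803/3 (k = -2 + (14*19 + 11/3) = -2 + (266 + 11/3) = -2 + 809/3 = 803/3 ≈ 267.67)
k*(-163) = (803/3)*(-163) = -130889/3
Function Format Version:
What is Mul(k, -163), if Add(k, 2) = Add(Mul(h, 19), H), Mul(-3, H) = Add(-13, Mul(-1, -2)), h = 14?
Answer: Rational(-130889, 3) ≈ -43630.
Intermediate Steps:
H = Rational(11, 3) (H = Mul(Rational(-1, 3), Add(-13, Mul(-1, -2))) = Mul(Rational(-1, 3), Add(-13, 2)) = Mul(Rational(-1, 3), -11) = Rational(11, 3) ≈ 3.6667)
k = Rational(803, 3) (k = Add(-2, Add(Mul(14, 19), Rational(11, 3))) = Add(-2, Add(266, Rational(11, 3))) = Add(-2, Rational(809, 3)) = Rational(803, 3) ≈ 267.67)
Mul(k, -163) = Mul(Rational(803, 3), -163) = Rational(-130889, 3)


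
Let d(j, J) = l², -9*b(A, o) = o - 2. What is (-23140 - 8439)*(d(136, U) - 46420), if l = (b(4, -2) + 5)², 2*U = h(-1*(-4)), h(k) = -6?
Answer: 9435704747201/6561 ≈ 1.4382e+9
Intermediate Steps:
b(A, o) = 2/9 - o/9 (b(A, o) = -(o - 2)/9 = -(-2 + o)/9 = 2/9 - o/9)
U = -3 (U = (½)*(-6) = -3)
l = 2401/81 (l = ((2/9 - ⅑*(-2)) + 5)² = ((2/9 + 2/9) + 5)² = (4/9 + 5)² = (49/9)² = 2401/81 ≈ 29.642)
d(j, J) = 5764801/6561 (d(j, J) = (2401/81)² = 5764801/6561)
(-23140 - 8439)*(d(136, U) - 46420) = (-23140 - 8439)*(5764801/6561 - 46420) = -31579*(-298796819/6561) = 9435704747201/6561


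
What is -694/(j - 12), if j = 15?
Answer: -694/3 ≈ -231.33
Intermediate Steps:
-694/(j - 12) = -694/(15 - 12) = -694/3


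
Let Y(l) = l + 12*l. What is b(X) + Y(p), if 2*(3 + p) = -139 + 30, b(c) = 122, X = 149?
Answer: -1251/2 ≈ -625.50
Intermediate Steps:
p = -115/2 (p = -3 + (-139 + 30)/2 = -3 + (½)*(-109) = -3 - 109/2 = -115/2 ≈ -57.500)
Y(l) = 13*l
b(X) + Y(p) = 122 + 13*(-115/2) = 122 - 1495/2 = -1251/2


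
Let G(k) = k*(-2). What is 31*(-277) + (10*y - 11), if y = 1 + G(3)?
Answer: -8648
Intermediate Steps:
G(k) = -2*k
y = -5 (y = 1 - 2*3 = 1 - 6 = -5)
31*(-277) + (10*y - 11) = 31*(-277) + (10*(-5) - 11) = -8587 + (-50 - 11) = -8587 - 61 = -8648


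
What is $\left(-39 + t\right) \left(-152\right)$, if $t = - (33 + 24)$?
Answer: $14592$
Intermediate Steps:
$t = -57$ ($t = \left(-1\right) 57 = -57$)
$\left(-39 + t\right) \left(-152\right) = \left(-39 - 57\right) \left(-152\right) = \left(-96\right) \left(-152\right) = 14592$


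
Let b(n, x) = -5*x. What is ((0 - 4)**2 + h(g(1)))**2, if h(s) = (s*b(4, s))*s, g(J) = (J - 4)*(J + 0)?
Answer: 22801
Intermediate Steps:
g(J) = J*(-4 + J) (g(J) = (-4 + J)*J = J*(-4 + J))
h(s) = -5*s**3 (h(s) = (s*(-5*s))*s = (-5*s**2)*s = -5*s**3)
((0 - 4)**2 + h(g(1)))**2 = ((0 - 4)**2 - 5*(-4 + 1)**3)**2 = ((-4)**2 - 5*(1*(-3))**3)**2 = (16 - 5*(-3)**3)**2 = (16 - 5*(-27))**2 = (16 + 135)**2 = 151**2 = 22801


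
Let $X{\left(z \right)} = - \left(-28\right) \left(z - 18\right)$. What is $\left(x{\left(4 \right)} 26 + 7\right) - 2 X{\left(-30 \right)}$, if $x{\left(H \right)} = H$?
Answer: $2799$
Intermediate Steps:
$X{\left(z \right)} = -504 + 28 z$ ($X{\left(z \right)} = - \left(-28\right) \left(-18 + z\right) = - (504 - 28 z) = -504 + 28 z$)
$\left(x{\left(4 \right)} 26 + 7\right) - 2 X{\left(-30 \right)} = \left(4 \cdot 26 + 7\right) - 2 \left(-504 + 28 \left(-30\right)\right) = \left(104 + 7\right) - 2 \left(-504 - 840\right) = 111 - -2688 = 111 + 2688 = 2799$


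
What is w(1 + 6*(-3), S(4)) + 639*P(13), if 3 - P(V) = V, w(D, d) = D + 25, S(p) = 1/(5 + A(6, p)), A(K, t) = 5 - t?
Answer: -6382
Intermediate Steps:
S(p) = 1/(10 - p) (S(p) = 1/(5 + (5 - p)) = 1/(10 - p))
w(D, d) = 25 + D
P(V) = 3 - V
w(1 + 6*(-3), S(4)) + 639*P(13) = (25 + (1 + 6*(-3))) + 639*(3 - 1*13) = (25 + (1 - 18)) + 639*(3 - 13) = (25 - 17) + 639*(-10) = 8 - 6390 = -6382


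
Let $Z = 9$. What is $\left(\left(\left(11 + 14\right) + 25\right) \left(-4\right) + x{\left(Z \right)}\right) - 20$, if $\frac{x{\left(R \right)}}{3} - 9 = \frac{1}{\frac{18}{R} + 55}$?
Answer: $- \frac{3666}{19} \approx -192.95$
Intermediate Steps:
$x{\left(R \right)} = 27 + \frac{3}{55 + \frac{18}{R}}$ ($x{\left(R \right)} = 27 + \frac{3}{\frac{18}{R} + 55} = 27 + \frac{3}{55 + \frac{18}{R}}$)
$\left(\left(\left(11 + 14\right) + 25\right) \left(-4\right) + x{\left(Z \right)}\right) - 20 = \left(\left(\left(11 + 14\right) + 25\right) \left(-4\right) + \frac{6 \left(81 + 248 \cdot 9\right)}{18 + 55 \cdot 9}\right) - 20 = \left(\left(25 + 25\right) \left(-4\right) + \frac{6 \left(81 + 2232\right)}{18 + 495}\right) - 20 = \left(50 \left(-4\right) + 6 \cdot \frac{1}{513} \cdot 2313\right) - 20 = \left(-200 + 6 \cdot \frac{1}{513} \cdot 2313\right) - 20 = \left(-200 + \frac{514}{19}\right) - 20 = - \frac{3286}{19} - 20 = - \frac{3666}{19}$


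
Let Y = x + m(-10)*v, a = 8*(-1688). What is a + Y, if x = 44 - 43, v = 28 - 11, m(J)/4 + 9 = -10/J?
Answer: -14047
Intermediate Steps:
m(J) = -36 - 40/J (m(J) = -36 + 4*(-10/J) = -36 - 40/J)
v = 17
x = 1
a = -13504
Y = -543 (Y = 1 + (-36 - 40/(-10))*17 = 1 + (-36 - 40*(-⅒))*17 = 1 + (-36 + 4)*17 = 1 - 32*17 = 1 - 544 = -543)
a + Y = -13504 - 543 = -14047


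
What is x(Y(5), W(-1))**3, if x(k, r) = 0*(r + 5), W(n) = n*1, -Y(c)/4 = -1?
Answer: 0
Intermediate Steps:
Y(c) = 4 (Y(c) = -4*(-1) = 4)
W(n) = n
x(k, r) = 0 (x(k, r) = 0*(5 + r) = 0)
x(Y(5), W(-1))**3 = 0**3 = 0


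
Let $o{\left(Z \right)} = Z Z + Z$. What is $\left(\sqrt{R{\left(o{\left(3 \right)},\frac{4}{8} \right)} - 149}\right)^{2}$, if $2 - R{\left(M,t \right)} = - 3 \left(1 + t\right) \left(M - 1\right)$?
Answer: $- \frac{195}{2} \approx -97.5$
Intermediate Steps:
$o{\left(Z \right)} = Z + Z^{2}$ ($o{\left(Z \right)} = Z^{2} + Z = Z + Z^{2}$)
$R{\left(M,t \right)} = 2 + 3 \left(1 + t\right) \left(-1 + M\right)$ ($R{\left(M,t \right)} = 2 - - 3 \left(1 + t\right) \left(M - 1\right) = 2 - - 3 \left(1 + t\right) \left(-1 + M\right) = 2 + 3 \left(1 + t\right) \left(-1 + M\right)$)
$\left(\sqrt{R{\left(o{\left(3 \right)},\frac{4}{8} \right)} - 149}\right)^{2} = \left(\sqrt{\left(-1 - 3 \cdot \frac{4}{8} + 3 \cdot 3 \left(1 + 3\right) + 3 \cdot 3 \left(1 + 3\right) \frac{4}{8}\right) - 149}\right)^{2} = \left(\sqrt{\left(-1 - 3 \cdot 4 \cdot \frac{1}{8} + 3 \cdot 3 \cdot 4 + 3 \cdot 3 \cdot 4 \cdot 4 \cdot \frac{1}{8}\right) - 149}\right)^{2} = \left(\sqrt{\left(-1 - \frac{3}{2} + 3 \cdot 12 + 3 \cdot 12 \cdot \frac{1}{2}\right) - 149}\right)^{2} = \left(\sqrt{\left(-1 - \frac{3}{2} + 36 + 18\right) - 149}\right)^{2} = \left(\sqrt{\frac{103}{2} - 149}\right)^{2} = \left(\sqrt{- \frac{195}{2}}\right)^{2} = \left(\frac{i \sqrt{390}}{2}\right)^{2} = - \frac{195}{2}$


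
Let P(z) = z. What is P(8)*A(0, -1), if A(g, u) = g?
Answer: 0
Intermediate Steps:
P(8)*A(0, -1) = 8*0 = 0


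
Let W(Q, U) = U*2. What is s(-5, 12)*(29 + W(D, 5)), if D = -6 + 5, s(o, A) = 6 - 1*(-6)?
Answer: 468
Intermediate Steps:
s(o, A) = 12 (s(o, A) = 6 + 6 = 12)
D = -1
W(Q, U) = 2*U
s(-5, 12)*(29 + W(D, 5)) = 12*(29 + 2*5) = 12*(29 + 10) = 12*39 = 468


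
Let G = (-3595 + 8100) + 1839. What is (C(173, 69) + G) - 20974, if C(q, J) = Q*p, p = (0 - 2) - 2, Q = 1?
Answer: -14634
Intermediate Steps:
G = 6344 (G = 4505 + 1839 = 6344)
p = -4 (p = -2 - 2 = -4)
C(q, J) = -4 (C(q, J) = 1*(-4) = -4)
(C(173, 69) + G) - 20974 = (-4 + 6344) - 20974 = 6340 - 20974 = -14634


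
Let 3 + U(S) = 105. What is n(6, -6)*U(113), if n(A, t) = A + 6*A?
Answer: 4284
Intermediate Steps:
U(S) = 102 (U(S) = -3 + 105 = 102)
n(A, t) = 7*A
n(6, -6)*U(113) = (7*6)*102 = 42*102 = 4284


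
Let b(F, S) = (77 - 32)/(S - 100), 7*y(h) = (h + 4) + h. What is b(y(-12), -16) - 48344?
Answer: -5607949/116 ≈ -48344.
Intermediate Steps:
y(h) = 4/7 + 2*h/7 (y(h) = ((h + 4) + h)/7 = ((4 + h) + h)/7 = (4 + 2*h)/7 = 4/7 + 2*h/7)
b(F, S) = 45/(-100 + S)
b(y(-12), -16) - 48344 = 45/(-100 - 16) - 48344 = 45/(-116) - 48344 = 45*(-1/116) - 48344 = -45/116 - 48344 = -5607949/116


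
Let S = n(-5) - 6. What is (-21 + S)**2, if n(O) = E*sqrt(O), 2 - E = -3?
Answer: 604 - 270*I*sqrt(5) ≈ 604.0 - 603.74*I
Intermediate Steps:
E = 5 (E = 2 - 1*(-3) = 2 + 3 = 5)
n(O) = 5*sqrt(O)
S = -6 + 5*I*sqrt(5) (S = 5*sqrt(-5) - 6 = 5*(I*sqrt(5)) - 6 = 5*I*sqrt(5) - 6 = -6 + 5*I*sqrt(5) ≈ -6.0 + 11.18*I)
(-21 + S)**2 = (-21 + (-6 + 5*I*sqrt(5)))**2 = (-27 + 5*I*sqrt(5))**2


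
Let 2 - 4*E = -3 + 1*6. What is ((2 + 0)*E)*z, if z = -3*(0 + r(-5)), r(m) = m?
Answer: -15/2 ≈ -7.5000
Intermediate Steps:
z = 15 (z = -3*(0 - 5) = -3*(-5) = 15)
E = -¼ (E = ½ - (-3 + 1*6)/4 = ½ - (-3 + 6)/4 = ½ - ¼*3 = ½ - ¾ = -¼ ≈ -0.25000)
((2 + 0)*E)*z = ((2 + 0)*(-¼))*15 = (2*(-¼))*15 = -½*15 = -15/2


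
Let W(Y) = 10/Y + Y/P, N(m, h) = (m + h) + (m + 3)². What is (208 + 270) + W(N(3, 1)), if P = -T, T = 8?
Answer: 1893/4 ≈ 473.25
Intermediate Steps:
N(m, h) = h + m + (3 + m)² (N(m, h) = (h + m) + (3 + m)² = h + m + (3 + m)²)
P = -8 (P = -1*8 = -8)
W(Y) = 10/Y - Y/8 (W(Y) = 10/Y + Y/(-8) = 10/Y + Y*(-⅛) = 10/Y - Y/8)
(208 + 270) + W(N(3, 1)) = (208 + 270) + (10/(1 + 3 + (3 + 3)²) - (1 + 3 + (3 + 3)²)/8) = 478 + (10/(1 + 3 + 6²) - (1 + 3 + 6²)/8) = 478 + (10/(1 + 3 + 36) - (1 + 3 + 36)/8) = 478 + (10/40 - ⅛*40) = 478 + (10*(1/40) - 5) = 478 + (¼ - 5) = 478 - 19/4 = 1893/4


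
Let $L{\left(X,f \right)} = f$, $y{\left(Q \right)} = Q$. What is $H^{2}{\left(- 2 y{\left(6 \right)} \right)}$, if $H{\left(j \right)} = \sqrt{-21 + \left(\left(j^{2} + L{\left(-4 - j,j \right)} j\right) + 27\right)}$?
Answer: $294$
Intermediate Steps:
$H{\left(j \right)} = \sqrt{6 + 2 j^{2}}$ ($H{\left(j \right)} = \sqrt{-21 + \left(\left(j^{2} + j j\right) + 27\right)} = \sqrt{-21 + \left(\left(j^{2} + j^{2}\right) + 27\right)} = \sqrt{-21 + \left(2 j^{2} + 27\right)} = \sqrt{-21 + \left(27 + 2 j^{2}\right)} = \sqrt{6 + 2 j^{2}}$)
$H^{2}{\left(- 2 y{\left(6 \right)} \right)} = \left(\sqrt{6 + 2 \left(\left(-2\right) 6\right)^{2}}\right)^{2} = \left(\sqrt{6 + 2 \left(-12\right)^{2}}\right)^{2} = \left(\sqrt{6 + 2 \cdot 144}\right)^{2} = \left(\sqrt{6 + 288}\right)^{2} = \left(\sqrt{294}\right)^{2} = \left(7 \sqrt{6}\right)^{2} = 294$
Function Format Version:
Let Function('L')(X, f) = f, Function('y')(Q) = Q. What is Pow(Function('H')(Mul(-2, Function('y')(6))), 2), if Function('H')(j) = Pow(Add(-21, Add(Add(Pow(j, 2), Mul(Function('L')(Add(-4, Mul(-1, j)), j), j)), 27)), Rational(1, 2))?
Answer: 294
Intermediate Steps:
Function('H')(j) = Pow(Add(6, Mul(2, Pow(j, 2))), Rational(1, 2)) (Function('H')(j) = Pow(Add(-21, Add(Add(Pow(j, 2), Mul(j, j)), 27)), Rational(1, 2)) = Pow(Add(-21, Add(Add(Pow(j, 2), Pow(j, 2)), 27)), Rational(1, 2)) = Pow(Add(-21, Add(Mul(2, Pow(j, 2)), 27)), Rational(1, 2)) = Pow(Add(-21, Add(27, Mul(2, Pow(j, 2)))), Rational(1, 2)) = Pow(Add(6, Mul(2, Pow(j, 2))), Rational(1, 2)))
Pow(Function('H')(Mul(-2, Function('y')(6))), 2) = Pow(Pow(Add(6, Mul(2, Pow(Mul(-2, 6), 2))), Rational(1, 2)), 2) = Pow(Pow(Add(6, Mul(2, Pow(-12, 2))), Rational(1, 2)), 2) = Pow(Pow(Add(6, Mul(2, 144)), Rational(1, 2)), 2) = Pow(Pow(Add(6, 288), Rational(1, 2)), 2) = Pow(Pow(294, Rational(1, 2)), 2) = Pow(Mul(7, Pow(6, Rational(1, 2))), 2) = 294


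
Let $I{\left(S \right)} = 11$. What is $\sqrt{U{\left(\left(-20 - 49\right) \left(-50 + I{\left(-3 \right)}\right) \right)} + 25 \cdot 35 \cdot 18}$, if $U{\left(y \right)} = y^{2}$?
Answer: $3 \sqrt{806359} \approx 2693.9$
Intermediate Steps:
$\sqrt{U{\left(\left(-20 - 49\right) \left(-50 + I{\left(-3 \right)}\right) \right)} + 25 \cdot 35 \cdot 18} = \sqrt{\left(\left(-20 - 49\right) \left(-50 + 11\right)\right)^{2} + 25 \cdot 35 \cdot 18} = \sqrt{\left(\left(-69\right) \left(-39\right)\right)^{2} + 875 \cdot 18} = \sqrt{2691^{2} + 15750} = \sqrt{7241481 + 15750} = \sqrt{7257231} = 3 \sqrt{806359}$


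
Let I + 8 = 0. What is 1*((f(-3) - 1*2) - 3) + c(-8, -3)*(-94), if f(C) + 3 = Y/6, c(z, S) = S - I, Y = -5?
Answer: -2873/6 ≈ -478.83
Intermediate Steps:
I = -8 (I = -8 + 0 = -8)
c(z, S) = 8 + S (c(z, S) = S - 1*(-8) = S + 8 = 8 + S)
f(C) = -23/6 (f(C) = -3 - 5/6 = -23/6)
1*((f(-3) - 1*2) - 3) + c(-8, -3)*(-94) = 1*((-23/6 - 1*2) - 3) + (8 - 3)*(-94) = 1*((-23/6 - 2) - 3) + 5*(-94) = 1*(-35/6 - 3) - 470 = 1*(-53/6) - 470 = -53/6 - 470 = -2873/6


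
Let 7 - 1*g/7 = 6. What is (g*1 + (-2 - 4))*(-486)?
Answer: -486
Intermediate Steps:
g = 7 (g = 49 - 7*6 = 49 - 42 = 7)
(g*1 + (-2 - 4))*(-486) = (7*1 + (-2 - 4))*(-486) = (7 - 6)*(-486) = 1*(-486) = -486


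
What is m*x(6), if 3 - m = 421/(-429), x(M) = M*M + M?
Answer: 23912/143 ≈ 167.22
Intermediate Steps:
x(M) = M + M² (x(M) = M² + M = M + M²)
m = 1708/429 (m = 3 - 421/(-429) = 3 - 421*(-1)/429 = 3 - 1*(-421/429) = 3 + 421/429 = 1708/429 ≈ 3.9814)
m*x(6) = 1708*(6*(1 + 6))/429 = 1708*(6*7)/429 = (1708/429)*42 = 23912/143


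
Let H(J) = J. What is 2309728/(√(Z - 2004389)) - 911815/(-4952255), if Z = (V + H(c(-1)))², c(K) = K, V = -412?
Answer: 182363/990451 - 1154864*I*√458455/458455 ≈ 0.18412 - 1705.6*I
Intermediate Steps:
Z = 170569 (Z = (-412 - 1)² = (-413)² = 170569)
2309728/(√(Z - 2004389)) - 911815/(-4952255) = 2309728/(√(170569 - 2004389)) - 911815/(-4952255) = 2309728/(√(-1833820)) - 911815*(-1/4952255) = 2309728/((2*I*√458455)) + 182363/990451 = 2309728*(-I*√458455/916910) + 182363/990451 = -1154864*I*√458455/458455 + 182363/990451 = 182363/990451 - 1154864*I*√458455/458455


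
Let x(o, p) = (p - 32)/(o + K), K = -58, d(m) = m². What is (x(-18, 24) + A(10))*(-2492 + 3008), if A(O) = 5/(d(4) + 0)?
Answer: 16383/76 ≈ 215.57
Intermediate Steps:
A(O) = 5/16 (A(O) = 5/(4² + 0) = 5/(16 + 0) = 5/16)
x(o, p) = (-32 + p)/(-58 + o) (x(o, p) = (p - 32)/(o - 58) = (-32 + p)/(-58 + o))
(x(-18, 24) + A(10))*(-2492 + 3008) = ((-32 + 24)/(-58 - 18) + 5/16)*(-2492 + 3008) = (-8/(-76) + 5/16)*516 = (-1/76*(-8) + 5/16)*516 = (2/19 + 5/16)*516 = (127/304)*516 = 16383/76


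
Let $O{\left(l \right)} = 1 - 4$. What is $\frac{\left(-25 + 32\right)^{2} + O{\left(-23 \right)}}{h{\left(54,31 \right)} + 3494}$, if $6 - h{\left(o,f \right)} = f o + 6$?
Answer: $\frac{23}{910} \approx 0.025275$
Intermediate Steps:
$h{\left(o,f \right)} = - f o$ ($h{\left(o,f \right)} = 6 - \left(f o + 6\right) = 6 - \left(6 + f o\right) = - f o$)
$O{\left(l \right)} = -3$ ($O{\left(l \right)} = 1 - 4 = -3$)
$\frac{\left(-25 + 32\right)^{2} + O{\left(-23 \right)}}{h{\left(54,31 \right)} + 3494} = \frac{\left(-25 + 32\right)^{2} - 3}{\left(-1\right) 31 \cdot 54 + 3494} = \frac{7^{2} - 3}{-1674 + 3494} = \frac{49 - 3}{1820} = 46 \cdot \frac{1}{1820} = \frac{23}{910}$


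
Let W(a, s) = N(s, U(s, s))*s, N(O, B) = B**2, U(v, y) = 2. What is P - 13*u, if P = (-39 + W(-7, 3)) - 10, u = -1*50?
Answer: 613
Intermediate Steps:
u = -50
W(a, s) = 4*s (W(a, s) = 2**2*s = 4*s)
P = -37 (P = (-39 + 4*3) - 10 = (-39 + 12) - 10 = -27 - 10 = -37)
P - 13*u = -37 - 13*(-50) = -37 + 650 = 613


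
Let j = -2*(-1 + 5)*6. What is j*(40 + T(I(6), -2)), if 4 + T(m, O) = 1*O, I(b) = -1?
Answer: -1632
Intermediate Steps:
T(m, O) = -4 + O (T(m, O) = -4 + 1*O = -4 + O)
j = -48 (j = -8*6 = -2*24 = -48)
j*(40 + T(I(6), -2)) = -48*(40 + (-4 - 2)) = -48*(40 - 6) = -48*34 = -1632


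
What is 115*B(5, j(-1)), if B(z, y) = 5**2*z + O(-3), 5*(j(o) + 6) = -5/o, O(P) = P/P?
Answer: 14490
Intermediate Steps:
O(P) = 1
j(o) = -6 - 1/o (j(o) = -6 + (-5/o)/5 = -6 - 1/o)
B(z, y) = 1 + 25*z (B(z, y) = 5**2*z + 1 = 25*z + 1 = 1 + 25*z)
115*B(5, j(-1)) = 115*(1 + 25*5) = 115*(1 + 125) = 115*126 = 14490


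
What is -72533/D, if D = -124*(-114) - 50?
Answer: -72533/14086 ≈ -5.1493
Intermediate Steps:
D = 14086 (D = 14136 - 50 = 14086)
-72533/D = -72533/14086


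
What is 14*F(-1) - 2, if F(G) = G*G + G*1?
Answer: -2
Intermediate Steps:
F(G) = G + G² (F(G) = G² + G = G + G²)
14*F(-1) - 2 = 14*(-(1 - 1)) - 2 = 14*(-1*0) - 2 = 14*0 - 2 = 0 - 2 = -2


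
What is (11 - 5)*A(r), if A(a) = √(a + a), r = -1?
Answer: 6*I*√2 ≈ 8.4853*I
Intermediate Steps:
A(a) = √2*√a (A(a) = √(2*a) = √2*√a)
(11 - 5)*A(r) = (11 - 5)*(√2*√(-1)) = 6*(√2*I) = 6*(I*√2) = 6*I*√2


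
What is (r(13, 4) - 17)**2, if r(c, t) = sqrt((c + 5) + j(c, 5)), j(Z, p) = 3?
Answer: (17 - sqrt(21))**2 ≈ 154.19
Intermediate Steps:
r(c, t) = sqrt(8 + c) (r(c, t) = sqrt((c + 5) + 3) = sqrt((5 + c) + 3) = sqrt(8 + c))
(r(13, 4) - 17)**2 = (sqrt(8 + 13) - 17)**2 = (sqrt(21) - 17)**2 = (-17 + sqrt(21))**2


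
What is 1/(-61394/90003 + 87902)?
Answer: 90003/7911382312 ≈ 1.1376e-5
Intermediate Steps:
1/(-61394/90003 + 87902) = 1/(7911382312/90003) = 90003/7911382312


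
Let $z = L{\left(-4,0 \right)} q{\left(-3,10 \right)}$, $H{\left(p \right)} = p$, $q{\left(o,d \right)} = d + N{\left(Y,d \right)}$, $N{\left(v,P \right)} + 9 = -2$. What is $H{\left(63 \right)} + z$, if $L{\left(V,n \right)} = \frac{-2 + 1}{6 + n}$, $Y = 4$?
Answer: $\frac{379}{6} \approx 63.167$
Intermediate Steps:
$N{\left(v,P \right)} = -11$ ($N{\left(v,P \right)} = -9 - 2 = -11$)
$q{\left(o,d \right)} = -11 + d$ ($q{\left(o,d \right)} = d - 11 = -11 + d$)
$L{\left(V,n \right)} = - \frac{1}{6 + n}$
$z = \frac{1}{6}$ ($z = - \frac{1}{6 + 0} \left(-11 + 10\right) = - \frac{1}{6} \left(-1\right) = \left(-1\right) \frac{1}{6} \left(-1\right) = \left(- \frac{1}{6}\right) \left(-1\right) = \frac{1}{6} \approx 0.16667$)
$H{\left(63 \right)} + z = 63 + \frac{1}{6} = \frac{379}{6}$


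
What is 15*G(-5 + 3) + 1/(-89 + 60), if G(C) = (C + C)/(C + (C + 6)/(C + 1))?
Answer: 289/29 ≈ 9.9655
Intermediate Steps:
G(C) = 2*C/(C + (6 + C)/(1 + C)) (G(C) = (2*C)/(C + (6 + C)/(1 + C)) = 2*C/(C + (6 + C)/(1 + C)))
15*G(-5 + 3) + 1/(-89 + 60) = 15*(2*(-5 + 3)*(1 + (-5 + 3))/(6 + (-5 + 3)² + 2*(-5 + 3))) + 1/(-89 + 60) = 15*(2*(-2)*(1 - 2)/(6 + (-2)² + 2*(-2))) + 1/(-29) = 15*(2*(-2)*(-1)/(6 + 4 - 4)) - 1/29 = 15*(2*(-2)*(-1)/6) - 1/29 = 15*(2*(-2)*(⅙)*(-1)) - 1/29 = 15*(⅔) - 1/29 = 10 - 1/29 = 289/29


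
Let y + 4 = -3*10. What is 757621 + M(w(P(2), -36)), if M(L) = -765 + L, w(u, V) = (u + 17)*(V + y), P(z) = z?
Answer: 755526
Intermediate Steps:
y = -34 (y = -4 - 3*10 = -4 - 30 = -34)
w(u, V) = (-34 + V)*(17 + u) (w(u, V) = (u + 17)*(V - 34) = (17 + u)*(-34 + V) = (-34 + V)*(17 + u))
757621 + M(w(P(2), -36)) = 757621 + (-765 + (-578 - 34*2 + 17*(-36) - 36*2)) = 757621 + (-765 + (-578 - 68 - 612 - 72)) = 757621 + (-765 - 1330) = 757621 - 2095 = 755526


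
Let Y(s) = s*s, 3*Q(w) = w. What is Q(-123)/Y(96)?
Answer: -41/9216 ≈ -0.0044488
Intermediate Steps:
Q(w) = w/3
Y(s) = s**2
Q(-123)/Y(96) = ((1/3)*(-123))/(96**2) = -41/9216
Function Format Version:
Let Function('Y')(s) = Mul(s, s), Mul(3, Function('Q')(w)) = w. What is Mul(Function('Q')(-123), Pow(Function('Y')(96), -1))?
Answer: Rational(-41, 9216) ≈ -0.0044488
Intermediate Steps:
Function('Q')(w) = Mul(Rational(1, 3), w)
Function('Y')(s) = Pow(s, 2)
Mul(Function('Q')(-123), Pow(Function('Y')(96), -1)) = Mul(Mul(Rational(1, 3), -123), Pow(Pow(96, 2), -1)) = Mul(-41, Pow(9216, -1)) = Mul(-41, Rational(1, 9216)) = Rational(-41, 9216)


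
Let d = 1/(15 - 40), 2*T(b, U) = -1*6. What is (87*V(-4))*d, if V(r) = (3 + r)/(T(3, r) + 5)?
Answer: 87/50 ≈ 1.7400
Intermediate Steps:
T(b, U) = -3 (T(b, U) = (-1*6)/2 = (½)*(-6) = -3)
V(r) = 3/2 + r/2 (V(r) = (3 + r)/(-3 + 5) = (3 + r)/2 = (3 + r)*(½) = 3/2 + r/2)
d = -1/25 (d = 1/(-25) = -1/25 ≈ -0.040000)
(87*V(-4))*d = (87*(3/2 + (½)*(-4)))*(-1/25) = (87*(3/2 - 2))*(-1/25) = (87*(-½))*(-1/25) = -87/2*(-1/25) = 87/50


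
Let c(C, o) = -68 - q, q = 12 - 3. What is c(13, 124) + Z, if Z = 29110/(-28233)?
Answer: -2203051/28233 ≈ -78.031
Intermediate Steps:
q = 9
c(C, o) = -77 (c(C, o) = -68 - 1*9 = -68 - 9 = -77)
Z = -29110/28233 (Z = 29110*(-1/28233) = -29110/28233 ≈ -1.0311)
c(13, 124) + Z = -77 - 29110/28233 = -2203051/28233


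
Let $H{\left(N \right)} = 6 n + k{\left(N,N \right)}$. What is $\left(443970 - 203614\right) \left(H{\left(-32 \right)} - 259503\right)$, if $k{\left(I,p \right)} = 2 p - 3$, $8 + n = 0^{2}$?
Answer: $-62400744008$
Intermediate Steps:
$n = -8$ ($n = -8 + 0^{2} = -8 + 0 = -8$)
$k{\left(I,p \right)} = -3 + 2 p$
$H{\left(N \right)} = -51 + 2 N$ ($H{\left(N \right)} = 6 \left(-8\right) + \left(-3 + 2 N\right) = -48 + \left(-3 + 2 N\right) = -51 + 2 N$)
$\left(443970 - 203614\right) \left(H{\left(-32 \right)} - 259503\right) = \left(443970 - 203614\right) \left(\left(-51 + 2 \left(-32\right)\right) - 259503\right) = 240356 \left(\left(-51 - 64\right) - 259503\right) = 240356 \left(-115 - 259503\right) = 240356 \left(-259618\right) = -62400744008$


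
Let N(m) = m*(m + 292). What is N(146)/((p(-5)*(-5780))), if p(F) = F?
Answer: 15987/7225 ≈ 2.2127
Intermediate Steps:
N(m) = m*(292 + m)
N(146)/((p(-5)*(-5780))) = (146*(292 + 146))/((-5*(-5780))) = (146*438)/28900 = 63948*(1/28900) = 15987/7225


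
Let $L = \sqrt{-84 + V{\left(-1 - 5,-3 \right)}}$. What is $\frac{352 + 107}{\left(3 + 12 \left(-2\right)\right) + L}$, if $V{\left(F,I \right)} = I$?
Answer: $- \frac{3213}{176} - \frac{153 i \sqrt{87}}{176} \approx -18.256 - 8.1085 i$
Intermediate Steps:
$L = i \sqrt{87}$ ($L = \sqrt{-84 - 3} = \sqrt{-87} = i \sqrt{87} \approx 9.3274 i$)
$\frac{352 + 107}{\left(3 + 12 \left(-2\right)\right) + L} = \frac{352 + 107}{\left(3 + 12 \left(-2\right)\right) + i \sqrt{87}} = \frac{459}{\left(3 - 24\right) + i \sqrt{87}} = \frac{459}{-21 + i \sqrt{87}}$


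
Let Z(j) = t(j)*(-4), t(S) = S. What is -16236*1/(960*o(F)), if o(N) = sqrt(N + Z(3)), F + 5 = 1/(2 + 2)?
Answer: 1353*I*sqrt(67)/2680 ≈ 4.1324*I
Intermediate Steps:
F = -19/4 (F = -5 + 1/(2 + 2) = -5 + 1/4 = -19/4 ≈ -4.7500)
Z(j) = -4*j (Z(j) = j*(-4) = -4*j)
o(N) = sqrt(-12 + N) (o(N) = sqrt(N - 4*3) = sqrt(N - 12) = sqrt(-12 + N))
-16236*1/(960*o(F)) = -16236*1/(960*sqrt(-12 - 19/4)) = -16236*(-I*sqrt(67)/32160) = -(-1353)*I*sqrt(67)/2680 = 1353*I*sqrt(67)/2680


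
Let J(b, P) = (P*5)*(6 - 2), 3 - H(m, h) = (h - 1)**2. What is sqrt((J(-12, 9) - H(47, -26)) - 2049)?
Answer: 3*I*sqrt(127) ≈ 33.808*I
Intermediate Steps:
H(m, h) = 3 - (-1 + h)**2 (H(m, h) = 3 - (h - 1)**2 = 3 - (-1 + h)**2)
J(b, P) = 20*P (J(b, P) = (5*P)*4 = 20*P)
sqrt((J(-12, 9) - H(47, -26)) - 2049) = sqrt((20*9 - (3 - (-1 - 26)**2)) - 2049) = sqrt((180 - (3 - 1*(-27)**2)) - 2049) = sqrt((180 - (3 - 1*729)) - 2049) = sqrt((180 - (3 - 729)) - 2049) = sqrt((180 - 1*(-726)) - 2049) = sqrt((180 + 726) - 2049) = sqrt(906 - 2049) = sqrt(-1143) = 3*I*sqrt(127)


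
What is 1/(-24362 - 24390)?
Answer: -1/48752 ≈ -2.0512e-5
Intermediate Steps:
1/(-24362 - 24390) = 1/(-48752) = -1/48752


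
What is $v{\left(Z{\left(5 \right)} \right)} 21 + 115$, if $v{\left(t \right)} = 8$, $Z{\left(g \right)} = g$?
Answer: $283$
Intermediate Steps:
$v{\left(Z{\left(5 \right)} \right)} 21 + 115 = 8 \cdot 21 + 115 = 168 + 115 = 283$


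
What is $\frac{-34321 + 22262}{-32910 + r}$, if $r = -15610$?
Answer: $\frac{12059}{48520} \approx 0.24854$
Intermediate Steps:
$\frac{-34321 + 22262}{-32910 + r} = \frac{-34321 + 22262}{-32910 - 15610} = - \frac{12059}{-48520} = \left(-12059\right) \left(- \frac{1}{48520}\right) = \frac{12059}{48520}$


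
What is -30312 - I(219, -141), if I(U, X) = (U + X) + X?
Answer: -30249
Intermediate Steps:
I(U, X) = U + 2*X
-30312 - I(219, -141) = -30312 - (219 + 2*(-141)) = -30312 - (219 - 282) = -30312 - 1*(-63) = -30312 + 63 = -30249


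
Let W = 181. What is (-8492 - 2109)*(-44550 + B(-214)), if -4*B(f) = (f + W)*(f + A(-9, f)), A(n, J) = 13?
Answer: 1959414633/4 ≈ 4.8985e+8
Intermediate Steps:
B(f) = -(13 + f)*(181 + f)/4 (B(f) = -(f + 181)*(f + 13)/4 = -(181 + f)*(13 + f)/4 = -(13 + f)*(181 + f)/4)
(-8492 - 2109)*(-44550 + B(-214)) = (-8492 - 2109)*(-44550 + (-2353/4 - 97/2*(-214) - ¼*(-214)²)) = -10601*(-44550 + (-2353/4 + 10379 - ¼*45796)) = -10601*(-44550 + (-2353/4 + 10379 - 11449)) = -10601*(-44550 - 6633/4) = -10601*(-184833/4) = 1959414633/4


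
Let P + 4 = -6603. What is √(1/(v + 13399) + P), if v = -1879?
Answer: I*√380563195/240 ≈ 81.283*I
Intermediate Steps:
P = -6607 (P = -4 - 6603 = -6607)
√(1/(v + 13399) + P) = √(1/(-1879 + 13399) - 6607) = √(1/11520 - 6607) = √(-76112639/11520) = I*√380563195/240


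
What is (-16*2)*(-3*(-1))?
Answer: -96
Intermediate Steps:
(-16*2)*(-3*(-1)) = -4*8*3 = -32*3 = -96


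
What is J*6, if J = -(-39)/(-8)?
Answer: -117/4 ≈ -29.250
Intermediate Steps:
J = -39/8 (J = -(-39)*(-1)/8 = -3*13/8 = -39/8 ≈ -4.8750)
J*6 = -39/8*6 = -117/4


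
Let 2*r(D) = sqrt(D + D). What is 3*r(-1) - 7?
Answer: -7 + 3*I*sqrt(2)/2 ≈ -7.0 + 2.1213*I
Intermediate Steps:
r(D) = sqrt(2)*sqrt(D)/2 (r(D) = sqrt(D + D)/2 = sqrt(2*D)/2 = (sqrt(2)*sqrt(D))/2 = sqrt(2)*sqrt(D)/2)
3*r(-1) - 7 = 3*(sqrt(2)*sqrt(-1)/2) - 7 = 3*(sqrt(2)*I/2) - 7 = 3*(I*sqrt(2)/2) - 7 = 3*I*sqrt(2)/2 - 7 = -7 + 3*I*sqrt(2)/2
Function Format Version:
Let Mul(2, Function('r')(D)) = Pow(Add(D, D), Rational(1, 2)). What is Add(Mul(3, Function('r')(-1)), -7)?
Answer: Add(-7, Mul(Rational(3, 2), I, Pow(2, Rational(1, 2)))) ≈ Add(-7.0000, Mul(2.1213, I))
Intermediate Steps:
Function('r')(D) = Mul(Rational(1, 2), Pow(2, Rational(1, 2)), Pow(D, Rational(1, 2))) (Function('r')(D) = Mul(Rational(1, 2), Pow(Add(D, D), Rational(1, 2))) = Mul(Rational(1, 2), Pow(Mul(2, D), Rational(1, 2))) = Mul(Rational(1, 2), Mul(Pow(2, Rational(1, 2)), Pow(D, Rational(1, 2)))) = Mul(Rational(1, 2), Pow(2, Rational(1, 2)), Pow(D, Rational(1, 2))))
Add(Mul(3, Function('r')(-1)), -7) = Add(Mul(3, Mul(Rational(1, 2), Pow(2, Rational(1, 2)), Pow(-1, Rational(1, 2)))), -7) = Add(Mul(3, Mul(Rational(1, 2), Pow(2, Rational(1, 2)), I)), -7) = Add(Mul(3, Mul(Rational(1, 2), I, Pow(2, Rational(1, 2)))), -7) = Add(Mul(Rational(3, 2), I, Pow(2, Rational(1, 2))), -7) = Add(-7, Mul(Rational(3, 2), I, Pow(2, Rational(1, 2))))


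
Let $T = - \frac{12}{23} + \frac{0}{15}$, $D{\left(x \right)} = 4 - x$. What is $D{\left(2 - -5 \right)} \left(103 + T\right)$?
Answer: $- \frac{7071}{23} \approx -307.43$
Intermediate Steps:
$T = - \frac{12}{23}$ ($T = \left(-12\right) \frac{1}{23} + 0 \cdot \frac{1}{15} = - \frac{12}{23} + 0 = - \frac{12}{23} \approx -0.52174$)
$D{\left(2 - -5 \right)} \left(103 + T\right) = \left(4 - \left(2 - -5\right)\right) \left(103 - \frac{12}{23}\right) = \left(4 - \left(2 + 5\right)\right) \frac{2357}{23} = \left(4 - 7\right) \frac{2357}{23} = \left(-3\right) \frac{2357}{23} = - \frac{7071}{23}$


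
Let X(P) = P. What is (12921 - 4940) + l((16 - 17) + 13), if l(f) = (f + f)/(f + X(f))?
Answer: 7982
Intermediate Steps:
l(f) = 1 (l(f) = (f + f)/(f + f) = (2*f)/((2*f)) = (2*f)*(1/(2*f)) = 1)
(12921 - 4940) + l((16 - 17) + 13) = (12921 - 4940) + 1 = 7981 + 1 = 7982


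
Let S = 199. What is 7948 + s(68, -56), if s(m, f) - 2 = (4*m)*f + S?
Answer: -7083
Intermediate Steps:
s(m, f) = 201 + 4*f*m (s(m, f) = 2 + ((4*m)*f + 199) = 2 + (4*f*m + 199) = 2 + (199 + 4*f*m) = 201 + 4*f*m)
7948 + s(68, -56) = 7948 + (201 + 4*(-56)*68) = 7948 + (201 - 15232) = 7948 - 15031 = -7083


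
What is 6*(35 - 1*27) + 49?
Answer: 97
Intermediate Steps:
6*(35 - 1*27) + 49 = 6*(35 - 27) + 49 = 6*8 + 49 = 48 + 49 = 97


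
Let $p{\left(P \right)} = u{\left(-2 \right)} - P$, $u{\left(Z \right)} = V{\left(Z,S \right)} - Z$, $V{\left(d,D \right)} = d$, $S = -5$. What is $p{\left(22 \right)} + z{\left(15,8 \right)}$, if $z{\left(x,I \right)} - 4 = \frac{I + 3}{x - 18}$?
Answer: $- \frac{65}{3} \approx -21.667$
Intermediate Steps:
$z{\left(x,I \right)} = 4 + \frac{3 + I}{-18 + x}$ ($z{\left(x,I \right)} = 4 + \frac{I + 3}{x - 18} = 4 + \frac{3 + I}{-18 + x}$)
$u{\left(Z \right)} = 0$ ($u{\left(Z \right)} = Z - Z = 0$)
$p{\left(P \right)} = - P$ ($p{\left(P \right)} = 0 - P = - P$)
$p{\left(22 \right)} + z{\left(15,8 \right)} = \left(-1\right) 22 + \frac{-69 + 8 + 4 \cdot 15}{-18 + 15} = -22 + \frac{-69 + 8 + 60}{-3} = -22 - - \frac{1}{3} = -22 + \frac{1}{3} = - \frac{65}{3}$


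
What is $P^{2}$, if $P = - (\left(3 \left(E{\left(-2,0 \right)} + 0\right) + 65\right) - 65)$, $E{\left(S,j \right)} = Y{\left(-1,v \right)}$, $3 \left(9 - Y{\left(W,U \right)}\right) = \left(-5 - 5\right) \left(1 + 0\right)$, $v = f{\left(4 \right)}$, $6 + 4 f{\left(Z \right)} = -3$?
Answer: $1369$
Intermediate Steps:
$f{\left(Z \right)} = - \frac{9}{4}$ ($f{\left(Z \right)} = - \frac{3}{2} + \frac{1}{4} \left(-3\right) = - \frac{3}{2} - \frac{3}{4} = - \frac{9}{4}$)
$v = - \frac{9}{4} \approx -2.25$
$Y{\left(W,U \right)} = \frac{37}{3}$ ($Y{\left(W,U \right)} = 9 - \frac{\left(-5 - 5\right) \left(1 + 0\right)}{3} = 9 - \frac{\left(-10\right) 1}{3} = 9 - - \frac{10}{3} = 9 + \frac{10}{3} = \frac{37}{3}$)
$E{\left(S,j \right)} = \frac{37}{3}$
$P = -37$ ($P = - (\left(3 \left(\frac{37}{3} + 0\right) + 65\right) - 65) = - (\left(3 \cdot \frac{37}{3} + 65\right) - 65) = - (\left(37 + 65\right) - 65) = - (102 - 65) = \left(-1\right) 37 = -37$)
$P^{2} = \left(-37\right)^{2} = 1369$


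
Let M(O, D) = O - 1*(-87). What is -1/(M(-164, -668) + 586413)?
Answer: -1/586336 ≈ -1.7055e-6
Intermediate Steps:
M(O, D) = 87 + O (M(O, D) = O + 87 = 87 + O)
-1/(M(-164, -668) + 586413) = -1/((87 - 164) + 586413) = -1/(-77 + 586413) = -1/586336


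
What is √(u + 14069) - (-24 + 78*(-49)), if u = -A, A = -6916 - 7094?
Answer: 3846 + √28079 ≈ 4013.6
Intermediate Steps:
A = -14010
u = 14010 (u = -1*(-14010) = 14010)
√(u + 14069) - (-24 + 78*(-49)) = √(14010 + 14069) - (-24 + 78*(-49)) = √28079 - (-24 - 3822) = √28079 - 1*(-3846) = √28079 + 3846 = 3846 + √28079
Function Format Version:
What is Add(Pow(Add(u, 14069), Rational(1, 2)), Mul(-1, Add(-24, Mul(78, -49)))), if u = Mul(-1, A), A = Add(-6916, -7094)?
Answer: Add(3846, Pow(28079, Rational(1, 2))) ≈ 4013.6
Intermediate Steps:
A = -14010
u = 14010 (u = Mul(-1, -14010) = 14010)
Add(Pow(Add(u, 14069), Rational(1, 2)), Mul(-1, Add(-24, Mul(78, -49)))) = Add(Pow(Add(14010, 14069), Rational(1, 2)), Mul(-1, Add(-24, Mul(78, -49)))) = Add(Pow(28079, Rational(1, 2)), Mul(-1, Add(-24, -3822))) = Add(Pow(28079, Rational(1, 2)), Mul(-1, -3846)) = Add(Pow(28079, Rational(1, 2)), 3846) = Add(3846, Pow(28079, Rational(1, 2)))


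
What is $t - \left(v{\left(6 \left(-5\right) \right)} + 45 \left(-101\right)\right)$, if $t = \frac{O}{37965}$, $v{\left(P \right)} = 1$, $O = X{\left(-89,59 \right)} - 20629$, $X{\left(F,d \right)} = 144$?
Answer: $\frac{34498495}{7593} \approx 4543.5$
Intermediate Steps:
$O = -20485$ ($O = 144 - 20629 = -20485$)
$t = - \frac{4097}{7593}$ ($t = - \frac{20485}{37965} = \left(-20485\right) \frac{1}{37965} = - \frac{4097}{7593} \approx -0.53958$)
$t - \left(v{\left(6 \left(-5\right) \right)} + 45 \left(-101\right)\right) = - \frac{4097}{7593} - \left(1 + 45 \left(-101\right)\right) = - \frac{4097}{7593} - \left(1 - 4545\right) = - \frac{4097}{7593} - -4544 = - \frac{4097}{7593} + 4544 = \frac{34498495}{7593}$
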